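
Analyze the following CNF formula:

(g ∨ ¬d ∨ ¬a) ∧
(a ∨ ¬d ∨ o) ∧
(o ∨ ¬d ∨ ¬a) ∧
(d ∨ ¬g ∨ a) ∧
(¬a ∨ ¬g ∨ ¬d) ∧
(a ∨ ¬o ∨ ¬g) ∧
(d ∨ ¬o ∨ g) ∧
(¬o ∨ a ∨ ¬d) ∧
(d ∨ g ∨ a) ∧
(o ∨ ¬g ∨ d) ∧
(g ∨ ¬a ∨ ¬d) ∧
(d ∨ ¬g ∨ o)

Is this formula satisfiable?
Yes

Yes, the formula is satisfiable.

One satisfying assignment is: a=True, g=False, o=False, d=False

Verification: With this assignment, all 12 clauses evaluate to true.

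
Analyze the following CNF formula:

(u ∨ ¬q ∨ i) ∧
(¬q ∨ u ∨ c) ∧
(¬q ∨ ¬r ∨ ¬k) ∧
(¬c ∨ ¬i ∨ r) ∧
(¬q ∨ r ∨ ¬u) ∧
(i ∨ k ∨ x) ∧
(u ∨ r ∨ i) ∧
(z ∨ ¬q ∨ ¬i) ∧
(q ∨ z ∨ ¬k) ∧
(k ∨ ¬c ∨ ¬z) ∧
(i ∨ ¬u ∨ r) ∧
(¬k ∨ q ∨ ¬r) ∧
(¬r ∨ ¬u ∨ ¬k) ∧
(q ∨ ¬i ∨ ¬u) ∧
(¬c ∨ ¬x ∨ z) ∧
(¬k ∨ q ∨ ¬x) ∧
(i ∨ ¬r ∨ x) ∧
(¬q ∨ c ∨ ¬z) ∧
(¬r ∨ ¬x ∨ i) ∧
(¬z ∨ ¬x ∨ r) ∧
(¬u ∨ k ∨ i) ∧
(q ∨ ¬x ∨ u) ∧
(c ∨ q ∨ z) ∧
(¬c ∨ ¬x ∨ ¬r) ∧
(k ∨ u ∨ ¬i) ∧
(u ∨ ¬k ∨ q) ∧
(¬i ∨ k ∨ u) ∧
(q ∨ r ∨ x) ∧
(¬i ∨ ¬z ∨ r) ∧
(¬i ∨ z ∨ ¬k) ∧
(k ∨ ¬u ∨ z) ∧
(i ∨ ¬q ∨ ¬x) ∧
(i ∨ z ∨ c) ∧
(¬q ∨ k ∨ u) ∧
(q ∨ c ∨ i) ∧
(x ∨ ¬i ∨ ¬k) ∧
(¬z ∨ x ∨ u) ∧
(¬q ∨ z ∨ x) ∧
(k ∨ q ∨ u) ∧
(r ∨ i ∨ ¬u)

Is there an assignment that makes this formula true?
No

No, the formula is not satisfiable.

No assignment of truth values to the variables can make all 40 clauses true simultaneously.

The formula is UNSAT (unsatisfiable).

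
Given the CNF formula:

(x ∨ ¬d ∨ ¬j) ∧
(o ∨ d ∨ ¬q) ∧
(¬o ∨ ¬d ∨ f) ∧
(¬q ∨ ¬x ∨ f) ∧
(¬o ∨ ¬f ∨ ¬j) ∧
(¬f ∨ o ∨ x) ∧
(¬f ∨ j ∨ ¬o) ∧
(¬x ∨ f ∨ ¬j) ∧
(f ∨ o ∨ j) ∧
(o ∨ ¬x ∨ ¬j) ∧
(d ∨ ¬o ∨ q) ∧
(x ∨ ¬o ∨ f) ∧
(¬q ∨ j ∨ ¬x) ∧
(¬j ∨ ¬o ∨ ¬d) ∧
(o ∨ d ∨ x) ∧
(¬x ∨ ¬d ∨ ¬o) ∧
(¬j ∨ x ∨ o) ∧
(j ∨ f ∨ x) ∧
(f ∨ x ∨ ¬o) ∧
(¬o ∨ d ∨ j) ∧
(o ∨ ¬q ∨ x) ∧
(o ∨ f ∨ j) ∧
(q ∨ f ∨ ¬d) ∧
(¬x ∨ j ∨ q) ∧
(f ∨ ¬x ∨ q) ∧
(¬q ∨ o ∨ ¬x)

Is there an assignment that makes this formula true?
No

No, the formula is not satisfiable.

No assignment of truth values to the variables can make all 26 clauses true simultaneously.

The formula is UNSAT (unsatisfiable).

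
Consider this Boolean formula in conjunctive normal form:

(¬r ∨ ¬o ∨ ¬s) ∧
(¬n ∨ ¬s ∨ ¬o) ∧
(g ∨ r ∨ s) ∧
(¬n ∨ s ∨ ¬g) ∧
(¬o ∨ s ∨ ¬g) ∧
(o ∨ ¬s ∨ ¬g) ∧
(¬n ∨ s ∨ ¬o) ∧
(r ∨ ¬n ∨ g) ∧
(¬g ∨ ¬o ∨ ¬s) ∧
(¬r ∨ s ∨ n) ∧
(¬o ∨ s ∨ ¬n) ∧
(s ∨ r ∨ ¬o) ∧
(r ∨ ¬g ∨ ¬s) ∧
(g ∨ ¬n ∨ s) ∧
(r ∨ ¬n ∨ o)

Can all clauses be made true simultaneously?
Yes

Yes, the formula is satisfiable.

One satisfying assignment is: o=False, s=True, g=False, n=False, r=False

Verification: With this assignment, all 15 clauses evaluate to true.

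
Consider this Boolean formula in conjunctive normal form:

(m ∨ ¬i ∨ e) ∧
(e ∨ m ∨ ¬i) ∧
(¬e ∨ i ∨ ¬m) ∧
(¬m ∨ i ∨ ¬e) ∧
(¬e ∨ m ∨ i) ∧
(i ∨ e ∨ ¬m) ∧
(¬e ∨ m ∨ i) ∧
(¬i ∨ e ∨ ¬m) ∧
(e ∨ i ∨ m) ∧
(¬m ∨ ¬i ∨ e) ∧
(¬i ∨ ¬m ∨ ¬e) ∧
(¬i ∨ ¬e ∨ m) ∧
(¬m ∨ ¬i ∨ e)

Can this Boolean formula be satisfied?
No

No, the formula is not satisfiable.

No assignment of truth values to the variables can make all 13 clauses true simultaneously.

The formula is UNSAT (unsatisfiable).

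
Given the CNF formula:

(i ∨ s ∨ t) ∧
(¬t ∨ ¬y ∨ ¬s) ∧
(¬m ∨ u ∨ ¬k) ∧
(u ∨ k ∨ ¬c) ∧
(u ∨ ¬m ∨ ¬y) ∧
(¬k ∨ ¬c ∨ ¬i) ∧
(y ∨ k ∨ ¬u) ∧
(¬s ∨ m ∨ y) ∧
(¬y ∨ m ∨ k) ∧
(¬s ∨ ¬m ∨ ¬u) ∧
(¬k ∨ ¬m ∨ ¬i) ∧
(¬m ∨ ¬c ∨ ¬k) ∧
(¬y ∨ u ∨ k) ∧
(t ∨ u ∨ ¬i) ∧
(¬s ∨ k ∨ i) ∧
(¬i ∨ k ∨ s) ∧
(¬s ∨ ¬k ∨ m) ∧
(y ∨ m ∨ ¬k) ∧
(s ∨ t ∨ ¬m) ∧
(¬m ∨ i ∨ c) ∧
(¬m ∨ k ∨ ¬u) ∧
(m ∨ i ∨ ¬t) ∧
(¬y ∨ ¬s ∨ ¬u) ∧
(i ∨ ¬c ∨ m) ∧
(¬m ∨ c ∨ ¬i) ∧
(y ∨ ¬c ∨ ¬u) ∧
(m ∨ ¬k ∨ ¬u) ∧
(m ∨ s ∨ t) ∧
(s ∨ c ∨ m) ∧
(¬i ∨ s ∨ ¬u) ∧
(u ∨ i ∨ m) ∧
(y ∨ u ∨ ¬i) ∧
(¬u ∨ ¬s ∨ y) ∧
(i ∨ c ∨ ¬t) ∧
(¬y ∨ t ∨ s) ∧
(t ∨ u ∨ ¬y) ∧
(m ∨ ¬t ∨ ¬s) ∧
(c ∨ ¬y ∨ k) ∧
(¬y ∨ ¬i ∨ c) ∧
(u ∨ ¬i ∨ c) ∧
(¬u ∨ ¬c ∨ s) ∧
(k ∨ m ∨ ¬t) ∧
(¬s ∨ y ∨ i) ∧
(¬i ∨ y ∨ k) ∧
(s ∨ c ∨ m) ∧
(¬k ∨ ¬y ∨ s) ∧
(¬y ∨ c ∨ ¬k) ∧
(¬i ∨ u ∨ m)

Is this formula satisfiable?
No

No, the formula is not satisfiable.

No assignment of truth values to the variables can make all 48 clauses true simultaneously.

The formula is UNSAT (unsatisfiable).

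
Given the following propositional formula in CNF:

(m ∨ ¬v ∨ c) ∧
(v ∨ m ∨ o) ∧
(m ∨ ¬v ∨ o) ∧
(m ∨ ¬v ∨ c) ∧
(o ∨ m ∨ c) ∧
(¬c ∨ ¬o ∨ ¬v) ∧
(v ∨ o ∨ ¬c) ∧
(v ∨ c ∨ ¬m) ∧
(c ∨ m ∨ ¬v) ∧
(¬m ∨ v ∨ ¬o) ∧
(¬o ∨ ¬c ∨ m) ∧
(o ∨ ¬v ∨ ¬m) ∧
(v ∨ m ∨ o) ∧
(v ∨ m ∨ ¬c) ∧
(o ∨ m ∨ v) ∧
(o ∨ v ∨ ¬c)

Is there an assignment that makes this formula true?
Yes

Yes, the formula is satisfiable.

One satisfying assignment is: v=True, c=False, m=True, o=True

Verification: With this assignment, all 16 clauses evaluate to true.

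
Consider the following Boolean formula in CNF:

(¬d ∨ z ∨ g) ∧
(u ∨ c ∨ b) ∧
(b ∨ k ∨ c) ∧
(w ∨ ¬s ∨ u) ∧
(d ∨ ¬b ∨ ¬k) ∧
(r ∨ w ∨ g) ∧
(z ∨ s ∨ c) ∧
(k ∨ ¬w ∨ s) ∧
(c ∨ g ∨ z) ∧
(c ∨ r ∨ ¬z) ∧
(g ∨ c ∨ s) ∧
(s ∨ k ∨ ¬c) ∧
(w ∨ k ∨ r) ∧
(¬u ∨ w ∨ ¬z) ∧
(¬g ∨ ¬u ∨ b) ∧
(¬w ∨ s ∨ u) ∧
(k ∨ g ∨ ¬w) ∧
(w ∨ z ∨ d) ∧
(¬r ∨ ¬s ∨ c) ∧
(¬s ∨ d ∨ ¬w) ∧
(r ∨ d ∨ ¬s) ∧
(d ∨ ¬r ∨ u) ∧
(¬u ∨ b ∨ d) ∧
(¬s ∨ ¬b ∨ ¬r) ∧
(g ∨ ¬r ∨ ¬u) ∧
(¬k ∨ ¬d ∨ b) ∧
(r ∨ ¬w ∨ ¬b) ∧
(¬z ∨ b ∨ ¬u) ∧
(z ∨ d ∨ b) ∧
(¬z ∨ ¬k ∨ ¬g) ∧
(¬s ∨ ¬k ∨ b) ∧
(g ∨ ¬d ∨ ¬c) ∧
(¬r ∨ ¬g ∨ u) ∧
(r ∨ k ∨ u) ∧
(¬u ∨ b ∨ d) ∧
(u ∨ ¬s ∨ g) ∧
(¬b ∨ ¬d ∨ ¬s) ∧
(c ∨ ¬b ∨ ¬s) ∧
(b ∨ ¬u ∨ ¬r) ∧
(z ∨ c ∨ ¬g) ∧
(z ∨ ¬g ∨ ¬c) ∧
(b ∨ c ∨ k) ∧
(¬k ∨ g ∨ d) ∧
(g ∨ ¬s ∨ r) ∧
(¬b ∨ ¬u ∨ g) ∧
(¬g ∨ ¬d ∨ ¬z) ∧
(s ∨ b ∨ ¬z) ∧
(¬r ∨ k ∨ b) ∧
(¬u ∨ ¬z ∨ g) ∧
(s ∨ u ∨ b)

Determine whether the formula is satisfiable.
No

No, the formula is not satisfiable.

No assignment of truth values to the variables can make all 50 clauses true simultaneously.

The formula is UNSAT (unsatisfiable).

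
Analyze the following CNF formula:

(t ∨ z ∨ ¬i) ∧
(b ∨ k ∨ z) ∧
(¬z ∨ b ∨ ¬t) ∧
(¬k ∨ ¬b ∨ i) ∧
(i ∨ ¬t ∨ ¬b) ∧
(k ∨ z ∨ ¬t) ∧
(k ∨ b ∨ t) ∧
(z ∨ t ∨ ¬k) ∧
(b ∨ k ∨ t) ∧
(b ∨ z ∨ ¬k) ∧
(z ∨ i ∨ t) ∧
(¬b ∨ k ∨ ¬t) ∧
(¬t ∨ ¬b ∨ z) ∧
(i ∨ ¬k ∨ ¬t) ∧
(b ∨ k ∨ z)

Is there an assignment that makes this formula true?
Yes

Yes, the formula is satisfiable.

One satisfying assignment is: k=False, z=True, t=False, i=False, b=True

Verification: With this assignment, all 15 clauses evaluate to true.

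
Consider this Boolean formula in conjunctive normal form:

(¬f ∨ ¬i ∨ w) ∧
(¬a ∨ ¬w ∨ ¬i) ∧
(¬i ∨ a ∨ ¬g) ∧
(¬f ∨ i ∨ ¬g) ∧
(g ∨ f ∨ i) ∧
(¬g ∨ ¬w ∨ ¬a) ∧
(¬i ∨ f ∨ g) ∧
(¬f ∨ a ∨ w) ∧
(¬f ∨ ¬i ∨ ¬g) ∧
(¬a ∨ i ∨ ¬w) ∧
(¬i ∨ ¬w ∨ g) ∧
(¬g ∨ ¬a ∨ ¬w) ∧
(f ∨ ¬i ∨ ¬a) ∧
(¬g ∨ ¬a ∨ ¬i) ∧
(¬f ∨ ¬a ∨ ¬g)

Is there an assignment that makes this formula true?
Yes

Yes, the formula is satisfiable.

One satisfying assignment is: w=False, a=True, g=False, f=True, i=False

Verification: With this assignment, all 15 clauses evaluate to true.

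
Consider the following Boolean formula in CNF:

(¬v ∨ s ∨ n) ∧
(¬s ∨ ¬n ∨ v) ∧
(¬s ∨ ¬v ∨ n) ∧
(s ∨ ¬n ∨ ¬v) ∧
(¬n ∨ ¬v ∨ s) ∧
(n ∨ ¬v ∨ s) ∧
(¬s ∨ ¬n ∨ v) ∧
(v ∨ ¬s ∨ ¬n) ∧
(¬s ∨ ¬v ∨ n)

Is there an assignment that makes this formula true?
Yes

Yes, the formula is satisfiable.

One satisfying assignment is: s=False, n=False, v=False

Verification: With this assignment, all 9 clauses evaluate to true.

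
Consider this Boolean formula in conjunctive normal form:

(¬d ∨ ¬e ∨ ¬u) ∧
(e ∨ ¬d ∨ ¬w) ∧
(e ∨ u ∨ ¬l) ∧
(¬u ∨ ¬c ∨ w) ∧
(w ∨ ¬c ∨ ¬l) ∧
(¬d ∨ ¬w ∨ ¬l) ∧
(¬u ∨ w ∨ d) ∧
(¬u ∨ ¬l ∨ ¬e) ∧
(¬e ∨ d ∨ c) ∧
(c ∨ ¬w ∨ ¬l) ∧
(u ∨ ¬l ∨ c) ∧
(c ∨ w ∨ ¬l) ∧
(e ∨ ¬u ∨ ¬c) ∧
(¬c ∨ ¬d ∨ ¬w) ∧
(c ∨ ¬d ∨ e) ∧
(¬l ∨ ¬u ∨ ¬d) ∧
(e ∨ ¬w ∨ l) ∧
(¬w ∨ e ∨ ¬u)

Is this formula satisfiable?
Yes

Yes, the formula is satisfiable.

One satisfying assignment is: c=False, u=False, e=False, w=False, d=False, l=False

Verification: With this assignment, all 18 clauses evaluate to true.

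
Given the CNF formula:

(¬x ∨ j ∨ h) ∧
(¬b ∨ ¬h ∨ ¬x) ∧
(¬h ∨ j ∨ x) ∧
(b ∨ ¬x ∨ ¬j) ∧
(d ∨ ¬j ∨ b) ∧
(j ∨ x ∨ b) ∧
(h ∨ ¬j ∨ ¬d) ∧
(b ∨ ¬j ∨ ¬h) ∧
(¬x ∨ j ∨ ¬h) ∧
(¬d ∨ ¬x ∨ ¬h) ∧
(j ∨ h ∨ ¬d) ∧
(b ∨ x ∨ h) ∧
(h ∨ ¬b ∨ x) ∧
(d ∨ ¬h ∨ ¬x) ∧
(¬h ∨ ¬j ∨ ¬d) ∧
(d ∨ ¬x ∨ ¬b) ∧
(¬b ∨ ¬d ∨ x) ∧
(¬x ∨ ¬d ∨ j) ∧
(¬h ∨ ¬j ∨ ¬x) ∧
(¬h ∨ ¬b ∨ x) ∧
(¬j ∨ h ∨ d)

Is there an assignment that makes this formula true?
No

No, the formula is not satisfiable.

No assignment of truth values to the variables can make all 21 clauses true simultaneously.

The formula is UNSAT (unsatisfiable).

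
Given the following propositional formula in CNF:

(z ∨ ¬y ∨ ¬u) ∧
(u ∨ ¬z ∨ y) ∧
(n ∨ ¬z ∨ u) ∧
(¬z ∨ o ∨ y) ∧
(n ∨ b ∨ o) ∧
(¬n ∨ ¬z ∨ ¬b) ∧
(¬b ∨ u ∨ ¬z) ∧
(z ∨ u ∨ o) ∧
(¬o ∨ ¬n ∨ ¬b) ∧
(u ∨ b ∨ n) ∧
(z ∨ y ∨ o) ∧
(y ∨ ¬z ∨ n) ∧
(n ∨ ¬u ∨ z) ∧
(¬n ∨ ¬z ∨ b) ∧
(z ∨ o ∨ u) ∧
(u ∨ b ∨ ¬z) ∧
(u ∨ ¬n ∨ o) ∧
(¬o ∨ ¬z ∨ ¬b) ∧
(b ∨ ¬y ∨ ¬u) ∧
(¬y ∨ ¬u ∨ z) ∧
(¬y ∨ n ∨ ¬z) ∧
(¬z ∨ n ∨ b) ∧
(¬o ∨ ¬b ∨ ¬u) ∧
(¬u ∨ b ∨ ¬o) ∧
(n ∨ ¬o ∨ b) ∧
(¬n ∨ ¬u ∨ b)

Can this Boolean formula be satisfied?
Yes

Yes, the formula is satisfiable.

One satisfying assignment is: y=False, u=False, z=False, n=True, b=False, o=True

Verification: With this assignment, all 26 clauses evaluate to true.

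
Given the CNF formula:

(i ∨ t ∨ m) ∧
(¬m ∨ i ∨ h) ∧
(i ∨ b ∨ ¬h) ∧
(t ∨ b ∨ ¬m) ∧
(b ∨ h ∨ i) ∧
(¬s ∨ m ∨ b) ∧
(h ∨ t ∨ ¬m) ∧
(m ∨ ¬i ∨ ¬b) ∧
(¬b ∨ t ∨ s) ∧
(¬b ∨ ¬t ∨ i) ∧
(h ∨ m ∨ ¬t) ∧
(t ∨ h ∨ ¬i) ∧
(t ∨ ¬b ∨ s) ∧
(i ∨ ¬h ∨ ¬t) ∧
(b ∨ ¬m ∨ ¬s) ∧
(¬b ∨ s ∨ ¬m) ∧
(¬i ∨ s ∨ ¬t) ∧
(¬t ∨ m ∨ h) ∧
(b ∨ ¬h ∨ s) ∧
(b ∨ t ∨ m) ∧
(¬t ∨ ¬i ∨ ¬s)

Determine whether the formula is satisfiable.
Yes

Yes, the formula is satisfiable.

One satisfying assignment is: h=True, s=True, b=True, i=False, m=True, t=False

Verification: With this assignment, all 21 clauses evaluate to true.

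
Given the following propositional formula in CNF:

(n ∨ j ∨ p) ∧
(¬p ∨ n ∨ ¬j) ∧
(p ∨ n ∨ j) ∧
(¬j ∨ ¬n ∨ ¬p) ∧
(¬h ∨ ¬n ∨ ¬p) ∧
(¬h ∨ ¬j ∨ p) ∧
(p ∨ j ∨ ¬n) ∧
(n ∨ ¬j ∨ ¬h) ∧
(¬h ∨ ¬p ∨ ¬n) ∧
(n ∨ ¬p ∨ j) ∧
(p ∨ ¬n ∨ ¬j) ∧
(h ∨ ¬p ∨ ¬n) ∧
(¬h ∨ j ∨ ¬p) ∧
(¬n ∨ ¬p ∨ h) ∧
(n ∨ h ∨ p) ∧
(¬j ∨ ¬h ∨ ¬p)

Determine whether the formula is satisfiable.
No

No, the formula is not satisfiable.

No assignment of truth values to the variables can make all 16 clauses true simultaneously.

The formula is UNSAT (unsatisfiable).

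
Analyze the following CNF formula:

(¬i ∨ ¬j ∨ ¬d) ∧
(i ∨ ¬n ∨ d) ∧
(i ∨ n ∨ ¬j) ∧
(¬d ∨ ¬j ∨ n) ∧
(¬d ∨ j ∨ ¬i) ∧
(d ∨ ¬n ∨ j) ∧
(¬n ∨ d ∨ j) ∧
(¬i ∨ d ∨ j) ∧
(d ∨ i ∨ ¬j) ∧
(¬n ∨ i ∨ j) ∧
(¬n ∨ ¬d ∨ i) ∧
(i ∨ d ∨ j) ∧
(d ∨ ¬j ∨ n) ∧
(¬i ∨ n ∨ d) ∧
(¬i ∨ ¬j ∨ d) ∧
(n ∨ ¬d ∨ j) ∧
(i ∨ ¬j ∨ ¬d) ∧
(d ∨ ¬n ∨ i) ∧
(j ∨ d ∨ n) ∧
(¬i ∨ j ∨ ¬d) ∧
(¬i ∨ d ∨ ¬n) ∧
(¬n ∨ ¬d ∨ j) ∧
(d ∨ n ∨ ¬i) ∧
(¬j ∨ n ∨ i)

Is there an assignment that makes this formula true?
No

No, the formula is not satisfiable.

No assignment of truth values to the variables can make all 24 clauses true simultaneously.

The formula is UNSAT (unsatisfiable).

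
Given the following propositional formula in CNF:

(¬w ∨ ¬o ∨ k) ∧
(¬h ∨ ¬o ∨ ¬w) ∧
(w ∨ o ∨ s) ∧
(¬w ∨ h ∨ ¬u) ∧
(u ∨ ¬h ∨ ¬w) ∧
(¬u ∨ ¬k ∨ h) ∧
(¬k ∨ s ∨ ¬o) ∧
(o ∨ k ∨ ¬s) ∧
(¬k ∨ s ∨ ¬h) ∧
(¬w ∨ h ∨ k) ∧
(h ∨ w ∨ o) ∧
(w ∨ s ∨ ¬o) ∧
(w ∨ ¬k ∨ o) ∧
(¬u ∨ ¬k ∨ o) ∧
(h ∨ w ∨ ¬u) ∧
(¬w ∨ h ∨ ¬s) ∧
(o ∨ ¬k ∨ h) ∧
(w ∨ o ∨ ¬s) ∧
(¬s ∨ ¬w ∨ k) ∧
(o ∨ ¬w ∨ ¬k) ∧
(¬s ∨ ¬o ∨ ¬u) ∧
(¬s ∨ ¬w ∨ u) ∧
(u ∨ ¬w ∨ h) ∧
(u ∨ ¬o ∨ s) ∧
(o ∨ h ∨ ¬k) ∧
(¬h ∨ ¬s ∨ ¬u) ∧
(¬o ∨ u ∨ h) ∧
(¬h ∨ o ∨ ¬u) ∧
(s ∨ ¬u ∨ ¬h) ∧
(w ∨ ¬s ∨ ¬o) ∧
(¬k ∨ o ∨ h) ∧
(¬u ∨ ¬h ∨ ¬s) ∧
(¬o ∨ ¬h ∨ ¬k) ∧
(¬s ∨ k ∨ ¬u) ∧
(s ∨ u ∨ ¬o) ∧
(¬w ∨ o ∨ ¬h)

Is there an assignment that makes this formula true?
No

No, the formula is not satisfiable.

No assignment of truth values to the variables can make all 36 clauses true simultaneously.

The formula is UNSAT (unsatisfiable).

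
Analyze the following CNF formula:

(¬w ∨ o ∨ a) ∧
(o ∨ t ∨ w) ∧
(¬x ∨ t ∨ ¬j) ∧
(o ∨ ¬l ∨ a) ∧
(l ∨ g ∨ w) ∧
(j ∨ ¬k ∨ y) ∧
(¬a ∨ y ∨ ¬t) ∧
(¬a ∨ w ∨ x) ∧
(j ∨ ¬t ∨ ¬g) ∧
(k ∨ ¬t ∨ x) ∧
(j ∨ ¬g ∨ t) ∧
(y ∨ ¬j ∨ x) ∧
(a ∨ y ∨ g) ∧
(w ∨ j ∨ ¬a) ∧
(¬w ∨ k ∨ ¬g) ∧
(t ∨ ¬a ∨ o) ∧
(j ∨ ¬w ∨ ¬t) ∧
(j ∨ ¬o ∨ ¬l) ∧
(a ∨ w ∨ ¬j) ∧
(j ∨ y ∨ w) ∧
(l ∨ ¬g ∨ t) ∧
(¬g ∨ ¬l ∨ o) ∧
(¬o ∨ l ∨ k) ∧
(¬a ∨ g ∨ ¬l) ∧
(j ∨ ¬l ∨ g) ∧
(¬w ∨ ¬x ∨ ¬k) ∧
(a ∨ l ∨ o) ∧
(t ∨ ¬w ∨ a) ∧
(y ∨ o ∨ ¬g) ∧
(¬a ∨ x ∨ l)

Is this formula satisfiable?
Yes

Yes, the formula is satisfiable.

One satisfying assignment is: x=False, o=True, y=True, j=True, l=True, a=False, k=True, w=True, g=False, t=True

Verification: With this assignment, all 30 clauses evaluate to true.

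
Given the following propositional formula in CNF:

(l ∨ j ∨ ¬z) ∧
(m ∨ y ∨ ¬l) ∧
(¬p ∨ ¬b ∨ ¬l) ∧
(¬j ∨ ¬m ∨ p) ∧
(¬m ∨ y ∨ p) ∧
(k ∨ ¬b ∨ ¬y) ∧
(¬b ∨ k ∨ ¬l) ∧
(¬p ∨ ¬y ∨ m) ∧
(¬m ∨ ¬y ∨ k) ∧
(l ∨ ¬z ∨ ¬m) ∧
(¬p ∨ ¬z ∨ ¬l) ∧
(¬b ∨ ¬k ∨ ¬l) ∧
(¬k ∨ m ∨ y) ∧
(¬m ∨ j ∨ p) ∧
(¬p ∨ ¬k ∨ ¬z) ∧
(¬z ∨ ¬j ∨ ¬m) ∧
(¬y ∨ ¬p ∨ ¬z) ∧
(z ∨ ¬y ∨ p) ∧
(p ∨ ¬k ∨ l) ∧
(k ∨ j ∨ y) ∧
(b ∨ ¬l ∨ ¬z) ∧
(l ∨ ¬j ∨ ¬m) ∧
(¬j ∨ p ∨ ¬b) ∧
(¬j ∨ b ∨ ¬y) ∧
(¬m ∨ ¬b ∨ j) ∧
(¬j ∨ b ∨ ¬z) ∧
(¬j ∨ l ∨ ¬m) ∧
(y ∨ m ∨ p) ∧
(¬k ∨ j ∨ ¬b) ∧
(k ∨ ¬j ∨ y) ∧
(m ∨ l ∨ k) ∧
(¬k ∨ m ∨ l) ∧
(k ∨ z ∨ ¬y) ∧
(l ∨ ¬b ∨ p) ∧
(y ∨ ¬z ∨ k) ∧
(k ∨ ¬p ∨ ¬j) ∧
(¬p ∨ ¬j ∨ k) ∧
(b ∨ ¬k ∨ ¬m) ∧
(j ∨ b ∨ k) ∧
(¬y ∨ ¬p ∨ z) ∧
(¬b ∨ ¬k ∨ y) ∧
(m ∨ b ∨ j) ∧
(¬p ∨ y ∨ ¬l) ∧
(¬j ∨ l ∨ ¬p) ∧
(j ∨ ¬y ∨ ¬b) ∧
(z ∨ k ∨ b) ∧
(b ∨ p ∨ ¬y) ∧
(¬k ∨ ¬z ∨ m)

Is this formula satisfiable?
No

No, the formula is not satisfiable.

No assignment of truth values to the variables can make all 48 clauses true simultaneously.

The formula is UNSAT (unsatisfiable).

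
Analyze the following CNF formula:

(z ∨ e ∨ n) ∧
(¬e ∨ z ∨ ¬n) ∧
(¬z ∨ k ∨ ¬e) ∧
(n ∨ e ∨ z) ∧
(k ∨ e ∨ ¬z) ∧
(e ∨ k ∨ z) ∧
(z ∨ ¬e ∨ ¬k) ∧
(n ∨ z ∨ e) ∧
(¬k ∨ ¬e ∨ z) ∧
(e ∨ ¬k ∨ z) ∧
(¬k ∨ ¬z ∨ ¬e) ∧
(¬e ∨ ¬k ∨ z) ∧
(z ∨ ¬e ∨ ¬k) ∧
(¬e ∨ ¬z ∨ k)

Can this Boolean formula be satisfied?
Yes

Yes, the formula is satisfiable.

One satisfying assignment is: k=False, z=False, n=False, e=True

Verification: With this assignment, all 14 clauses evaluate to true.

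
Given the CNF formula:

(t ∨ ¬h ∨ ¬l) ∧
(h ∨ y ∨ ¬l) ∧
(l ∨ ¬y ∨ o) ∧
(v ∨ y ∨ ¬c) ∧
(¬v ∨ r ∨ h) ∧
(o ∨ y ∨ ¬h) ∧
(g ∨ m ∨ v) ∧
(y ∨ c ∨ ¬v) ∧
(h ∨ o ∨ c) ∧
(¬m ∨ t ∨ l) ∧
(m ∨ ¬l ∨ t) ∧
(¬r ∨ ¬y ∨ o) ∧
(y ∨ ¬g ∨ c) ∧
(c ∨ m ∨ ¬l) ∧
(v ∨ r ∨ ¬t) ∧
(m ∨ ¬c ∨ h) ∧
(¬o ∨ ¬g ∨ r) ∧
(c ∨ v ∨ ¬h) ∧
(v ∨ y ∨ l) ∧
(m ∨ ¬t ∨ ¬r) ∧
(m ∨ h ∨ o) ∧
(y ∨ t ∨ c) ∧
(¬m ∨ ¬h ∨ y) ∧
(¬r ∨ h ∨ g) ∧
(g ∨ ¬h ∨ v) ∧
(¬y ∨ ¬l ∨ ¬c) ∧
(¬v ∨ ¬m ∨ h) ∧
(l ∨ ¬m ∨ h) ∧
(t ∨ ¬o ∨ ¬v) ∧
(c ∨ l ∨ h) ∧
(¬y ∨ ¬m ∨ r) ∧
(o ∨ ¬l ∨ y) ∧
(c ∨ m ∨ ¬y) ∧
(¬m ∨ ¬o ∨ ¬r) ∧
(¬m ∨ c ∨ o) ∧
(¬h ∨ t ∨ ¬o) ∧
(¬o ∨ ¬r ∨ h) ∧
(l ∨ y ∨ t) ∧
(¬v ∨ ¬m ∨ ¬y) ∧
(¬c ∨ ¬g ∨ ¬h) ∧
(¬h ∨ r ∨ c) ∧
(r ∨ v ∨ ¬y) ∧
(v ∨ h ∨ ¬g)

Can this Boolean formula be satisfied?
Yes

Yes, the formula is satisfiable.

One satisfying assignment is: t=True, h=True, o=True, m=False, r=False, y=False, g=False, v=True, l=True, c=True

Verification: With this assignment, all 43 clauses evaluate to true.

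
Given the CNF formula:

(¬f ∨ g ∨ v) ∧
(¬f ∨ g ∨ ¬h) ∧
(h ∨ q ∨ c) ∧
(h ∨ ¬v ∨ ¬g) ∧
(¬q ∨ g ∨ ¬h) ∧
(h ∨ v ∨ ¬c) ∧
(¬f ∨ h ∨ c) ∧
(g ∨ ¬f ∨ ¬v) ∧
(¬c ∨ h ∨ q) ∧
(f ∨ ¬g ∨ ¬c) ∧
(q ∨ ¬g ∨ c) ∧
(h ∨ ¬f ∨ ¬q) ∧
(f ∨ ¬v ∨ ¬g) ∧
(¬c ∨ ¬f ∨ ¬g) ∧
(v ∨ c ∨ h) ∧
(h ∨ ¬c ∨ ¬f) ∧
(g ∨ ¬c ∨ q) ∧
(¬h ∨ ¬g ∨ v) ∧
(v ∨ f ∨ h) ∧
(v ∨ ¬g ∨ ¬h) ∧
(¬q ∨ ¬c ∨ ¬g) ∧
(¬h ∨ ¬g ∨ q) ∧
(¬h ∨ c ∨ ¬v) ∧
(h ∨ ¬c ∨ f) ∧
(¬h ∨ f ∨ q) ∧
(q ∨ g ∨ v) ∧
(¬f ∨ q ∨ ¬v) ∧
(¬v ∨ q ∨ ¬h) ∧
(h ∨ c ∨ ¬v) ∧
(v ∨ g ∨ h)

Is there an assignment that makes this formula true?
No

No, the formula is not satisfiable.

No assignment of truth values to the variables can make all 30 clauses true simultaneously.

The formula is UNSAT (unsatisfiable).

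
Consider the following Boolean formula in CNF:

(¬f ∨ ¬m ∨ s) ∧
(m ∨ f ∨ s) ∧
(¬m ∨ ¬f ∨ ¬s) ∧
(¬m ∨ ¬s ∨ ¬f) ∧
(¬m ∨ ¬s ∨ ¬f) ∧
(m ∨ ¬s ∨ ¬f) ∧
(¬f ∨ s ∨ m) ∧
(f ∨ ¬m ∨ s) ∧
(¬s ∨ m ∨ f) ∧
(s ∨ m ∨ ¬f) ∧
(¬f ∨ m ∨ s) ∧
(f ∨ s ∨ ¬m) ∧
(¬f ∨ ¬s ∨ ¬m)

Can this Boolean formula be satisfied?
Yes

Yes, the formula is satisfiable.

One satisfying assignment is: m=True, s=True, f=False

Verification: With this assignment, all 13 clauses evaluate to true.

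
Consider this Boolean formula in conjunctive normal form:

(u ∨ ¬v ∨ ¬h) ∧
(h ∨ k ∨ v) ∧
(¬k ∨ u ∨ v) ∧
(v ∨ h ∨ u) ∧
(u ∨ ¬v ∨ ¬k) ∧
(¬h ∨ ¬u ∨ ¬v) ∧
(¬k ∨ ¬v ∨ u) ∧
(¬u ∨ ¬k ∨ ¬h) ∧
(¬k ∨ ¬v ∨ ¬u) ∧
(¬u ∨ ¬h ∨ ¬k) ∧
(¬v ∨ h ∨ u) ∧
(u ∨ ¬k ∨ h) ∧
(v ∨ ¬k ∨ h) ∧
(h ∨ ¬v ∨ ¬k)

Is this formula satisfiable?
Yes

Yes, the formula is satisfiable.

One satisfying assignment is: h=False, k=False, u=True, v=True

Verification: With this assignment, all 14 clauses evaluate to true.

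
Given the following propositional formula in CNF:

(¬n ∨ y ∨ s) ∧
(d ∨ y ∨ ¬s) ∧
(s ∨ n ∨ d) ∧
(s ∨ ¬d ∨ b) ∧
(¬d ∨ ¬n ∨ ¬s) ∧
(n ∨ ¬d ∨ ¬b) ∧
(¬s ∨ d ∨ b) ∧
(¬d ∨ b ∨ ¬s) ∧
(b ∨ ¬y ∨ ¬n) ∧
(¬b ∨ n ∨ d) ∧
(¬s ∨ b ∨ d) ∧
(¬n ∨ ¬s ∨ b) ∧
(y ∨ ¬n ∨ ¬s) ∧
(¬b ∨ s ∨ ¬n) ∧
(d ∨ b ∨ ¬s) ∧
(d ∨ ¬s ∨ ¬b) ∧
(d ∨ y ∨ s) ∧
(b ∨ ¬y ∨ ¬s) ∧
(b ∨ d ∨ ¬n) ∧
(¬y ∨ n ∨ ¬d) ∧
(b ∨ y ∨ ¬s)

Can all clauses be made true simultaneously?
No

No, the formula is not satisfiable.

No assignment of truth values to the variables can make all 21 clauses true simultaneously.

The formula is UNSAT (unsatisfiable).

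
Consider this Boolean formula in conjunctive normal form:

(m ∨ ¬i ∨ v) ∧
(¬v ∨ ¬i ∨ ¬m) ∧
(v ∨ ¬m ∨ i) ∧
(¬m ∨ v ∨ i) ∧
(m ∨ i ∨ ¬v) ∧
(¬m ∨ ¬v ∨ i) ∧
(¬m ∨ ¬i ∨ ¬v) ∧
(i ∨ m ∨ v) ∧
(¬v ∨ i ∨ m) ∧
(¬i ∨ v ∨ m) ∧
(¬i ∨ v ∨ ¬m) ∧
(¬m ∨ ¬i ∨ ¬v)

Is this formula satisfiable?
Yes

Yes, the formula is satisfiable.

One satisfying assignment is: i=True, v=True, m=False

Verification: With this assignment, all 12 clauses evaluate to true.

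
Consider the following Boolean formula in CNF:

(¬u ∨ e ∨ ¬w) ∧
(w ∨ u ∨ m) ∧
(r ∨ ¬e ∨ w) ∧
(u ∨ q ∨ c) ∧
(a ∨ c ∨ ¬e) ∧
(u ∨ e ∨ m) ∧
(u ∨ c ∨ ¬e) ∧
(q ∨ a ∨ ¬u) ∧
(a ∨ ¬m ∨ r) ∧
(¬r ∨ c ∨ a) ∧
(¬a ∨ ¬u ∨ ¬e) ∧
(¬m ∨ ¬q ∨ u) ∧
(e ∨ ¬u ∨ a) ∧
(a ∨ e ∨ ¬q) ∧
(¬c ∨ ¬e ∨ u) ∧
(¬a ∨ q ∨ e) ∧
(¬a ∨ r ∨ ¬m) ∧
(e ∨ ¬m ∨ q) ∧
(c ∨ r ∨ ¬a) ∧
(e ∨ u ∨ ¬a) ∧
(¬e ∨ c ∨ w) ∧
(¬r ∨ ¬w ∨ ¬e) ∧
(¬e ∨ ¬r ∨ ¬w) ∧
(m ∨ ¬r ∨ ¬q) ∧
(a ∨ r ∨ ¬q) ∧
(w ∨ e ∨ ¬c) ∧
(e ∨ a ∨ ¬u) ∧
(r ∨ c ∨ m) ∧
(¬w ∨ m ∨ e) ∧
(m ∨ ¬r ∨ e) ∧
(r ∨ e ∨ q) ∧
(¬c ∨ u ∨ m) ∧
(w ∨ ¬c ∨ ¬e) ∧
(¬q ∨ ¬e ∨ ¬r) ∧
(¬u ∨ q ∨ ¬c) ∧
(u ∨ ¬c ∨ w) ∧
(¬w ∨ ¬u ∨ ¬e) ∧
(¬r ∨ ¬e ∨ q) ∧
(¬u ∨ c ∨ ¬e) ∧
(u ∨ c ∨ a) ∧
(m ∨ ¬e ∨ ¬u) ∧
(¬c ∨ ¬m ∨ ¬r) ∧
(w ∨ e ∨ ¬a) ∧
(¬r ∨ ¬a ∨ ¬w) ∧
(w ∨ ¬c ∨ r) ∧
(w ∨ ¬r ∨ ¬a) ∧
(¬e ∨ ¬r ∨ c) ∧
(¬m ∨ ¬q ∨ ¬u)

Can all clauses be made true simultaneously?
No

No, the formula is not satisfiable.

No assignment of truth values to the variables can make all 48 clauses true simultaneously.

The formula is UNSAT (unsatisfiable).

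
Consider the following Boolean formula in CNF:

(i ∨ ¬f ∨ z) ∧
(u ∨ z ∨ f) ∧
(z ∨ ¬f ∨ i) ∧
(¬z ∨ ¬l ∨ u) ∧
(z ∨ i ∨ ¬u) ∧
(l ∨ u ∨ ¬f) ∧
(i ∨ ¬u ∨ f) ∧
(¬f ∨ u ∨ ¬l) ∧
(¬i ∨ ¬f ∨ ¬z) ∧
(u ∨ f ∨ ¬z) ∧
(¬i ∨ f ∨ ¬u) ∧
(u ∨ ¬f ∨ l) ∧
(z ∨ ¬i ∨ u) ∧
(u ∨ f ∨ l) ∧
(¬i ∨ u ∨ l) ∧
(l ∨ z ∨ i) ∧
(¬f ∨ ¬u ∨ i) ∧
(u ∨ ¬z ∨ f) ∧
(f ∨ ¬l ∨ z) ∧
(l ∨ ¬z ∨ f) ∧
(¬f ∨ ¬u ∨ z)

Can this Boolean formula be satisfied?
No

No, the formula is not satisfiable.

No assignment of truth values to the variables can make all 21 clauses true simultaneously.

The formula is UNSAT (unsatisfiable).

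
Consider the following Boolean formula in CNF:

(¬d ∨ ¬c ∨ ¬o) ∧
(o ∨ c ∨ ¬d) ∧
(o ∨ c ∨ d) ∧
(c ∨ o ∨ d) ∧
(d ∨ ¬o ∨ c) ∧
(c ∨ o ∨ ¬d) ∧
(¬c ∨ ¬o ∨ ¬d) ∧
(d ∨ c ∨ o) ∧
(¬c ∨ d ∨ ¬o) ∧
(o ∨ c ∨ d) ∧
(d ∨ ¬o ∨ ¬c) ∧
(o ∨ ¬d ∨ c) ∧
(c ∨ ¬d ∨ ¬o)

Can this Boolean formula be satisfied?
Yes

Yes, the formula is satisfiable.

One satisfying assignment is: d=False, c=True, o=False

Verification: With this assignment, all 13 clauses evaluate to true.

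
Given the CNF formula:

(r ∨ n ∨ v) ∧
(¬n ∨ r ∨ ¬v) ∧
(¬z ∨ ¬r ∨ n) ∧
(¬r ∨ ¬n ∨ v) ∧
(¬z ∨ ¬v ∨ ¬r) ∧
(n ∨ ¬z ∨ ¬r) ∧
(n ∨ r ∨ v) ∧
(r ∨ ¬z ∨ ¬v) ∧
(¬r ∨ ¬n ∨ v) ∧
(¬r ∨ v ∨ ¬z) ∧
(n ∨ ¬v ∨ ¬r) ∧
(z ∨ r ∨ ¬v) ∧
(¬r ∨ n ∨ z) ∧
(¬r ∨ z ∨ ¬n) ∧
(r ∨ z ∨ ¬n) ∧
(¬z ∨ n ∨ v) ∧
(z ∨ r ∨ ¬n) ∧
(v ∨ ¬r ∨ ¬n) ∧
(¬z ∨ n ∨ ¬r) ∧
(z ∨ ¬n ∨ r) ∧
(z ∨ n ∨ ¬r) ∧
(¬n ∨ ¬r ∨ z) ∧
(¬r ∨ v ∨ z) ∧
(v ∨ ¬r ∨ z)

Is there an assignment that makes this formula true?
Yes

Yes, the formula is satisfiable.

One satisfying assignment is: z=True, v=False, n=True, r=False

Verification: With this assignment, all 24 clauses evaluate to true.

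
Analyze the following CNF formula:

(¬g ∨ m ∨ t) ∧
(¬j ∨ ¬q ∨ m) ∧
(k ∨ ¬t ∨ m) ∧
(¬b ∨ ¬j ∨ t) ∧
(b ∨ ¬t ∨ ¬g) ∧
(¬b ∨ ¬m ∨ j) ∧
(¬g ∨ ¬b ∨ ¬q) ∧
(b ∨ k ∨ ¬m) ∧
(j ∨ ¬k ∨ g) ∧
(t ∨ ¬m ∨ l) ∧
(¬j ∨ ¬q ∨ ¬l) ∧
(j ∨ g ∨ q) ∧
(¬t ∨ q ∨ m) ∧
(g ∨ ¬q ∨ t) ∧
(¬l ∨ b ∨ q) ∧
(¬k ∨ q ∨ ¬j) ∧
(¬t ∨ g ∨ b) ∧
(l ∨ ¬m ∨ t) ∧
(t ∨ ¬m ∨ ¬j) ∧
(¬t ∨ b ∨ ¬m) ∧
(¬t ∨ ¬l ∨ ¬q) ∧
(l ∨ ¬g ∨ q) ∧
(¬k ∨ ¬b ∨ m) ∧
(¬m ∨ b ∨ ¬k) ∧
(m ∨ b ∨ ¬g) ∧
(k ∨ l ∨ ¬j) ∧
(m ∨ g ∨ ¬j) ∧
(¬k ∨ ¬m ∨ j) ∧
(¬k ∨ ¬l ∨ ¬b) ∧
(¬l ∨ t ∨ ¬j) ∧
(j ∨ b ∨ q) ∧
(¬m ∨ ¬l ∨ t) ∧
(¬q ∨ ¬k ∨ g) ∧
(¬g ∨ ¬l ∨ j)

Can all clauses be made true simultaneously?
Yes

Yes, the formula is satisfiable.

One satisfying assignment is: b=True, q=False, l=True, g=False, j=True, m=True, k=False, t=True

Verification: With this assignment, all 34 clauses evaluate to true.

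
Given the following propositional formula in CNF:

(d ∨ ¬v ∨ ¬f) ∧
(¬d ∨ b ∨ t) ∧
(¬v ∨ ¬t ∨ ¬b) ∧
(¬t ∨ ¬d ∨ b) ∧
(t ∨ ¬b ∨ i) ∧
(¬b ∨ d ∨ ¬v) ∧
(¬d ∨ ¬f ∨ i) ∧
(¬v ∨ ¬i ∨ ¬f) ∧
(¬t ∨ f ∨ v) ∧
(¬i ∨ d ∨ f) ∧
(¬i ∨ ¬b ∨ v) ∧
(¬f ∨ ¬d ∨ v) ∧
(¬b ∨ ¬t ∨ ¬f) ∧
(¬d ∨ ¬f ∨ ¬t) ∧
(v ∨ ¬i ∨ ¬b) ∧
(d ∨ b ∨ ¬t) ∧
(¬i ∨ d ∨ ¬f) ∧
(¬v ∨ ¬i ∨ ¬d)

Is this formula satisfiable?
Yes

Yes, the formula is satisfiable.

One satisfying assignment is: v=False, f=False, b=False, d=False, i=False, t=False

Verification: With this assignment, all 18 clauses evaluate to true.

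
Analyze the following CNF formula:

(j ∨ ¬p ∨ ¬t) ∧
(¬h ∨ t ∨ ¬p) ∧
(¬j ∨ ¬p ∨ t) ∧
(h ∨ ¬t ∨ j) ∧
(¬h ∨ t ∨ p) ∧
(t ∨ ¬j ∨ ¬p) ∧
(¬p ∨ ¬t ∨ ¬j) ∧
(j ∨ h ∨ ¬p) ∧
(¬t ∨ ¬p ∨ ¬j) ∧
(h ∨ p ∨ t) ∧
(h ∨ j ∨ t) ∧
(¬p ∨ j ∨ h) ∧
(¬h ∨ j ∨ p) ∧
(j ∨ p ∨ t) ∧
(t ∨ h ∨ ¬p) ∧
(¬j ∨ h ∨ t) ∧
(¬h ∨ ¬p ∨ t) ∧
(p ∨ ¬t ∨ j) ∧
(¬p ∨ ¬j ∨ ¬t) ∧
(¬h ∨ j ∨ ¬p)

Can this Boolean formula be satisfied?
Yes

Yes, the formula is satisfiable.

One satisfying assignment is: t=True, h=False, j=True, p=False

Verification: With this assignment, all 20 clauses evaluate to true.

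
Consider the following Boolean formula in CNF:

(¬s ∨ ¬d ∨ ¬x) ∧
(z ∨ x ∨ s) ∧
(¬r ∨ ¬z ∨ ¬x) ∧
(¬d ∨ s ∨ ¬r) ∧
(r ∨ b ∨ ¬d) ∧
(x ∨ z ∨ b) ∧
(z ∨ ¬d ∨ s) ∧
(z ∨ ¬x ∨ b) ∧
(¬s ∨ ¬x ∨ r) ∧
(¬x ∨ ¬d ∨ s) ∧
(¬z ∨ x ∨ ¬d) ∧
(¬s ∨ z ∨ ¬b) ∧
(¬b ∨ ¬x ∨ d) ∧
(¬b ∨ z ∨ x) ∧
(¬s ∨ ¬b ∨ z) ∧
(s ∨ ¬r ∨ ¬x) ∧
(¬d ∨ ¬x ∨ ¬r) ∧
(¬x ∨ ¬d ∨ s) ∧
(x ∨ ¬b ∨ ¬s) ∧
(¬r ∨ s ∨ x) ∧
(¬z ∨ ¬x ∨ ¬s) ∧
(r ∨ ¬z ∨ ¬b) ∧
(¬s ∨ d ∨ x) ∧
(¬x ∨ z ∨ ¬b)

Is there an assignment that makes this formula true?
Yes

Yes, the formula is satisfiable.

One satisfying assignment is: b=False, s=False, x=False, r=False, z=True, d=False

Verification: With this assignment, all 24 clauses evaluate to true.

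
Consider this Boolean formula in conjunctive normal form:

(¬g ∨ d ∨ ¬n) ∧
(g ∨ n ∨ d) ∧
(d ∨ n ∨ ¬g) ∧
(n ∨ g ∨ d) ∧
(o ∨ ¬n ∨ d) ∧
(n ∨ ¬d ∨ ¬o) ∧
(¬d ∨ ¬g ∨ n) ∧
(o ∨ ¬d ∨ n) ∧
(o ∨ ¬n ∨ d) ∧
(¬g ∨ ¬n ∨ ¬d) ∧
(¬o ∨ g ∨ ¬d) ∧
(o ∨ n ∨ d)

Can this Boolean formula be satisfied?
Yes

Yes, the formula is satisfiable.

One satisfying assignment is: n=True, g=False, d=True, o=False

Verification: With this assignment, all 12 clauses evaluate to true.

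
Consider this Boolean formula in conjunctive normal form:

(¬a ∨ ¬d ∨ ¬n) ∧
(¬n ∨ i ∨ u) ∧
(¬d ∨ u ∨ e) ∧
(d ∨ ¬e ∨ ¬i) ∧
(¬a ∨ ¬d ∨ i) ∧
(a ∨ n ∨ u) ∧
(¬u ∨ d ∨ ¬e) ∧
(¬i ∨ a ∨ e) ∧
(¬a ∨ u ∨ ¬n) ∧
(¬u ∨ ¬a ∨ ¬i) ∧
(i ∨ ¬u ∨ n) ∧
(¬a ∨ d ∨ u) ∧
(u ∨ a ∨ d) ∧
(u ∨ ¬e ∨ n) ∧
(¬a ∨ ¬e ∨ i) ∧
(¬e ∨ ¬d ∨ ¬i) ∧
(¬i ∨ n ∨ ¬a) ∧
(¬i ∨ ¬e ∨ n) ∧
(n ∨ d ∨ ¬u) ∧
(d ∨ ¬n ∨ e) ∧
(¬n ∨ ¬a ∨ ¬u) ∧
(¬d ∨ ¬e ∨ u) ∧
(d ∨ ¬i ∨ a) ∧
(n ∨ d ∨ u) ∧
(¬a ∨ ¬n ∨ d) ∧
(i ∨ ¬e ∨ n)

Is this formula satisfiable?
Yes

Yes, the formula is satisfiable.

One satisfying assignment is: e=False, i=False, u=True, d=True, n=True, a=False

Verification: With this assignment, all 26 clauses evaluate to true.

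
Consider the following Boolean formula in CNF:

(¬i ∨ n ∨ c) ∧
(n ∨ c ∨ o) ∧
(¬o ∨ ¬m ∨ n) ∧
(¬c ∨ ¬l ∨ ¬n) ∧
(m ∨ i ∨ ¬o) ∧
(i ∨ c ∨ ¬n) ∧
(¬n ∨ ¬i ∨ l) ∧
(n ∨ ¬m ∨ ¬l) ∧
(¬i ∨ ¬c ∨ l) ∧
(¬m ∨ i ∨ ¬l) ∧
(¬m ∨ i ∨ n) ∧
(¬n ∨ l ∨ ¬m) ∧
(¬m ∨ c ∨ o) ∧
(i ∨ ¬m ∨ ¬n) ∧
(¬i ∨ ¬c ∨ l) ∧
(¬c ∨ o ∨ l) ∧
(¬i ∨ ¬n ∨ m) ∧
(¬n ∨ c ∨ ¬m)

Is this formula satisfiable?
Yes

Yes, the formula is satisfiable.

One satisfying assignment is: l=True, c=True, m=False, n=False, i=False, o=False

Verification: With this assignment, all 18 clauses evaluate to true.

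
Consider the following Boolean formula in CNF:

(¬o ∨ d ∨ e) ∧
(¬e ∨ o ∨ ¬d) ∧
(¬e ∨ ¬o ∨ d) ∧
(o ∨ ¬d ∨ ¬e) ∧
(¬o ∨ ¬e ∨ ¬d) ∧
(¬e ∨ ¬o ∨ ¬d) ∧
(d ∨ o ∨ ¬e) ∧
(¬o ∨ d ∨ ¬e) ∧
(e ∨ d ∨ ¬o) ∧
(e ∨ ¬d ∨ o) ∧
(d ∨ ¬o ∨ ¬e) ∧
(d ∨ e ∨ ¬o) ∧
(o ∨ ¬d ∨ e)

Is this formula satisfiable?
Yes

Yes, the formula is satisfiable.

One satisfying assignment is: d=False, o=False, e=False

Verification: With this assignment, all 13 clauses evaluate to true.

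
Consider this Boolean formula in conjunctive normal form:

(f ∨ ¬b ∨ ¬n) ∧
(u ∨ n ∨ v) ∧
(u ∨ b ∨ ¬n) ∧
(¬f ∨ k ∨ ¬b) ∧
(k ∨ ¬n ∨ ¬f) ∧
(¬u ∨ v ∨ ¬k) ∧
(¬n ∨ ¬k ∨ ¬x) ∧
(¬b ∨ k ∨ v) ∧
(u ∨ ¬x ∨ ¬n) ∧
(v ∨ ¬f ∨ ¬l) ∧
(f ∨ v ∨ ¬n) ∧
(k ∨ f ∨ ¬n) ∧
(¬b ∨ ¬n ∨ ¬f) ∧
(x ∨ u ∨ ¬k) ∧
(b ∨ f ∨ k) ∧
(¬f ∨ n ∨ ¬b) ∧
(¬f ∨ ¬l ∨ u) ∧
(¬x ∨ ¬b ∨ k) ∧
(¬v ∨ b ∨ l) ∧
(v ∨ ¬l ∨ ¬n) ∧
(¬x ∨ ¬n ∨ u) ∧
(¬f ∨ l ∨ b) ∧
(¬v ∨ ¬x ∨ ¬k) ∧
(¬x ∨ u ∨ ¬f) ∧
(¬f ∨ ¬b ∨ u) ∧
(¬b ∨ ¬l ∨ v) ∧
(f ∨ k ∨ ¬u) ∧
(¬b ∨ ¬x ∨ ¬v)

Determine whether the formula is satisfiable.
Yes

Yes, the formula is satisfiable.

One satisfying assignment is: x=False, u=False, l=False, k=False, n=False, f=False, b=True, v=True

Verification: With this assignment, all 28 clauses evaluate to true.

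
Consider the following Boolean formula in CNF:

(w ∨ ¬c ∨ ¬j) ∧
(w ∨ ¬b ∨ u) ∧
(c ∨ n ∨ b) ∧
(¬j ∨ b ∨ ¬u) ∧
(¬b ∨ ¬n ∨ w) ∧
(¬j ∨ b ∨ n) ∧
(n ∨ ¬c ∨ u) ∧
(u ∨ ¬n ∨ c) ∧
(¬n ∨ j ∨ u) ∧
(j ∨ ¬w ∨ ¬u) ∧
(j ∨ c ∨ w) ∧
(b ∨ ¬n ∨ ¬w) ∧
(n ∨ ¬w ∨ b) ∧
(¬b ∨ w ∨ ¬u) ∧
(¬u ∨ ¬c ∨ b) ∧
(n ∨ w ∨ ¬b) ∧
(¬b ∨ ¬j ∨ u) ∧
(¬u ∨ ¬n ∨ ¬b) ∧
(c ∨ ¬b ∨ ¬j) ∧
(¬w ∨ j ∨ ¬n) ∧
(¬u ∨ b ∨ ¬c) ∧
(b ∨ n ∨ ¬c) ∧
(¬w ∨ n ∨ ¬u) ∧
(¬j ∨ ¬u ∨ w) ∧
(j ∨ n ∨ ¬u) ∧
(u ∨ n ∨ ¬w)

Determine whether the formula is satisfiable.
No

No, the formula is not satisfiable.

No assignment of truth values to the variables can make all 26 clauses true simultaneously.

The formula is UNSAT (unsatisfiable).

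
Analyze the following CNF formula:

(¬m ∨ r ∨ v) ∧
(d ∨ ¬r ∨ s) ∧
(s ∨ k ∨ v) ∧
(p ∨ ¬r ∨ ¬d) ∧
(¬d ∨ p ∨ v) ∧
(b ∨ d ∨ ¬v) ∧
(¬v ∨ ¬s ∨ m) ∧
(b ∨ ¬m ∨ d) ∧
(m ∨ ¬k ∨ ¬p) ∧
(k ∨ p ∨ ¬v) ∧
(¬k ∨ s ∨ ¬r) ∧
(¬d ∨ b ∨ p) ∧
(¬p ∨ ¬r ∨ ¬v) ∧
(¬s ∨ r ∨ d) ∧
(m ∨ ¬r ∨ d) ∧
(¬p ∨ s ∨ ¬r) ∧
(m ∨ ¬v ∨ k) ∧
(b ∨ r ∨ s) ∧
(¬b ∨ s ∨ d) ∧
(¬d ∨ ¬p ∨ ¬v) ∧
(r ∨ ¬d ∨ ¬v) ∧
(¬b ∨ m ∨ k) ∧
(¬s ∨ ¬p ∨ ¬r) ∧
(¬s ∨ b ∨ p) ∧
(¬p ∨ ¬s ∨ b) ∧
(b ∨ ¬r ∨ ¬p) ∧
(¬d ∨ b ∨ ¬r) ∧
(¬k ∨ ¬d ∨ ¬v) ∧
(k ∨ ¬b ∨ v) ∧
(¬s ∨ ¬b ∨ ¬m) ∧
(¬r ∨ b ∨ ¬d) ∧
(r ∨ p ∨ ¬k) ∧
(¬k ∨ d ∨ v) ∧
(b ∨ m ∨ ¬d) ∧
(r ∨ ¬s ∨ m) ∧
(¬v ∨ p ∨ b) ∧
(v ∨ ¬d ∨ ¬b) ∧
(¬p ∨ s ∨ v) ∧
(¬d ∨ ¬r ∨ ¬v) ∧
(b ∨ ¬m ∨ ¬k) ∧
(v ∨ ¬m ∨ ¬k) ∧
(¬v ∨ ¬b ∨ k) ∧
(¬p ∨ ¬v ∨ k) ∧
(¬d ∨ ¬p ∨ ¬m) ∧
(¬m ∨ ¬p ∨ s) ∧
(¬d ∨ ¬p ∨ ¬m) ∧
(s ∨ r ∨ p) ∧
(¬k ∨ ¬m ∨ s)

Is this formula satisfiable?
No

No, the formula is not satisfiable.

No assignment of truth values to the variables can make all 48 clauses true simultaneously.

The formula is UNSAT (unsatisfiable).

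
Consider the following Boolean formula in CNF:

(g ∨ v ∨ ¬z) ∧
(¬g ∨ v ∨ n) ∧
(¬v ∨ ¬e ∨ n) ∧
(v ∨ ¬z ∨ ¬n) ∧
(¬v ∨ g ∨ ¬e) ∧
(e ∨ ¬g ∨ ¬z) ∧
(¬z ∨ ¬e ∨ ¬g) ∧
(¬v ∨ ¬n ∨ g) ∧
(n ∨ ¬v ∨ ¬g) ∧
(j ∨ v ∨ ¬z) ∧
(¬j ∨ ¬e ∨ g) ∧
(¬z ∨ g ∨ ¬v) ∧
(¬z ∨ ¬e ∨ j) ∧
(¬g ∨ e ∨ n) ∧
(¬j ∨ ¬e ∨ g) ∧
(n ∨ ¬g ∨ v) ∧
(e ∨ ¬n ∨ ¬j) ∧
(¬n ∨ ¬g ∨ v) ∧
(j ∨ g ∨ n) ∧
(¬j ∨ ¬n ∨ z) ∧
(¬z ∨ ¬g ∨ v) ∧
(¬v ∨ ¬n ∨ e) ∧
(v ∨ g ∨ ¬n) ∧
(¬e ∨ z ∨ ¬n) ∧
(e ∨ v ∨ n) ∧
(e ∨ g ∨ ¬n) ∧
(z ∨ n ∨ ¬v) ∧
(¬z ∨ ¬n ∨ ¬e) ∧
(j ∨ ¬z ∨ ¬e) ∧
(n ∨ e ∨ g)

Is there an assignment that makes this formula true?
No

No, the formula is not satisfiable.

No assignment of truth values to the variables can make all 30 clauses true simultaneously.

The formula is UNSAT (unsatisfiable).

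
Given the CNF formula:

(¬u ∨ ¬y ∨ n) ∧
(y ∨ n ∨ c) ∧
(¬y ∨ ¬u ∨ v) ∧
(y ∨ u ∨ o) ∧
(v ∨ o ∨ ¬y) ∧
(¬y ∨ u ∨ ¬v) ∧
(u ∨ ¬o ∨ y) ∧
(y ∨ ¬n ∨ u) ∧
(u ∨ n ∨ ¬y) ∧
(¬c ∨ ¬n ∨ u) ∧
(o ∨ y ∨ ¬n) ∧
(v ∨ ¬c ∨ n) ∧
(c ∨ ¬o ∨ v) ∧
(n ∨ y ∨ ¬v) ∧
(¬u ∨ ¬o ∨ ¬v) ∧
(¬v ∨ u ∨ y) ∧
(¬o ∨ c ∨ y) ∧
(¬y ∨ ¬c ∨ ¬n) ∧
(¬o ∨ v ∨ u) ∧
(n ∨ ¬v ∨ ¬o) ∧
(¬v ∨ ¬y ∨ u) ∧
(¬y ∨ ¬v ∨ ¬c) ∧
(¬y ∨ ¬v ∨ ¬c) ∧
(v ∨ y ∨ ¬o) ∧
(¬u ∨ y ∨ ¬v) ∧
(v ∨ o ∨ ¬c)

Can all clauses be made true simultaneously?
Yes

Yes, the formula is satisfiable.

One satisfying assignment is: n=True, v=True, c=False, u=True, o=False, y=True

Verification: With this assignment, all 26 clauses evaluate to true.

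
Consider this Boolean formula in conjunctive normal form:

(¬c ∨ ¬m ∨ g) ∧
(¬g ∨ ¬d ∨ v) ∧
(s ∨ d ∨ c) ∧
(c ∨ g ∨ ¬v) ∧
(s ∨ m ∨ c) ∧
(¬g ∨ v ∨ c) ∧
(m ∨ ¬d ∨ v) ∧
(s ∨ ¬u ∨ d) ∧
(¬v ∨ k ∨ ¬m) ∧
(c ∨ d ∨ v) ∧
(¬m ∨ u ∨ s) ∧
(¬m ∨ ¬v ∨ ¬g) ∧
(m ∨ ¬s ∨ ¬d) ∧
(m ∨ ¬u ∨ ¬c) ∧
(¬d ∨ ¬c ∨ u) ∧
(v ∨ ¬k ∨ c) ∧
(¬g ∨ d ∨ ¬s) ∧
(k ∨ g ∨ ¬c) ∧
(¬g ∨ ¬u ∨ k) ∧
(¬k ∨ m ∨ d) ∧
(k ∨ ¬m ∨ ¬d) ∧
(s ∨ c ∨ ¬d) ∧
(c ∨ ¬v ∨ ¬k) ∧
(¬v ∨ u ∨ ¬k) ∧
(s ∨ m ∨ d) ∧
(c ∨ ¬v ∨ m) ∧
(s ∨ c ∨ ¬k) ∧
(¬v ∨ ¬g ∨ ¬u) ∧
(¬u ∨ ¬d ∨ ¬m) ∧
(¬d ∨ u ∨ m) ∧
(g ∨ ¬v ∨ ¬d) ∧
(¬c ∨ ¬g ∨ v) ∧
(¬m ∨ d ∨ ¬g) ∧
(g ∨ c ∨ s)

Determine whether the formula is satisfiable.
No

No, the formula is not satisfiable.

No assignment of truth values to the variables can make all 34 clauses true simultaneously.

The formula is UNSAT (unsatisfiable).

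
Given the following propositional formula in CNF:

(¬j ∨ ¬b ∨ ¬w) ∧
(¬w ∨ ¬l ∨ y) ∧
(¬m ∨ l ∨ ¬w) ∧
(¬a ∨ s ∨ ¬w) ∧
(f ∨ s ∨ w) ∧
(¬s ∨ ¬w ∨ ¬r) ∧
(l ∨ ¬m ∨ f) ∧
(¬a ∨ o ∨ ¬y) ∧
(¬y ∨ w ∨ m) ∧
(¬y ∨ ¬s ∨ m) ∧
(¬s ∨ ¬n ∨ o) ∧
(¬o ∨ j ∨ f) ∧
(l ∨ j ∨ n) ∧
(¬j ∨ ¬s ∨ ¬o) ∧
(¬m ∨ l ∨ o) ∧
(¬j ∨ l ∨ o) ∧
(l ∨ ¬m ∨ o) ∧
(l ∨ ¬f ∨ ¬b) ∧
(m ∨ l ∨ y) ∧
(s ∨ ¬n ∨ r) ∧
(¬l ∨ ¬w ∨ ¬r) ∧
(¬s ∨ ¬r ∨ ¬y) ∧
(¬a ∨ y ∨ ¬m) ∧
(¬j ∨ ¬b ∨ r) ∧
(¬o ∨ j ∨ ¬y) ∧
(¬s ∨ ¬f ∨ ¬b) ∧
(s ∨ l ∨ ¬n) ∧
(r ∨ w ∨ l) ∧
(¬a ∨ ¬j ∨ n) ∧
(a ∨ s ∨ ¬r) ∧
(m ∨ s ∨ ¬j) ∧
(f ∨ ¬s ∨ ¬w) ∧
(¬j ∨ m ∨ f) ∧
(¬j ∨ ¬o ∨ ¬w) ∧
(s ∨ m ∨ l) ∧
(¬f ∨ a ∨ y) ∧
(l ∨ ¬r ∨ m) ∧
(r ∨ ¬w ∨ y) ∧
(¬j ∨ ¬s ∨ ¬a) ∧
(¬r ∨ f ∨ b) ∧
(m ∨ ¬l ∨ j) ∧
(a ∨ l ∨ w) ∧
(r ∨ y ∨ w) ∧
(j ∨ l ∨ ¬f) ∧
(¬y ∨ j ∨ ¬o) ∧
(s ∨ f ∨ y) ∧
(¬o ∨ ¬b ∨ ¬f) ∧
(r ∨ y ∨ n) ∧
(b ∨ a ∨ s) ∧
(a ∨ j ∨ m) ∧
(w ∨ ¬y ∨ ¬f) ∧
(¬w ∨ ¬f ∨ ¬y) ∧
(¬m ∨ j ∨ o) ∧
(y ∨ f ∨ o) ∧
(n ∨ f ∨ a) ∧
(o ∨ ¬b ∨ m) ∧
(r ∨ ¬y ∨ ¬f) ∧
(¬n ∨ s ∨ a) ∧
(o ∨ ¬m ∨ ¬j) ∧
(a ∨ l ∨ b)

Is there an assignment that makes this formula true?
No

No, the formula is not satisfiable.

No assignment of truth values to the variables can make all 60 clauses true simultaneously.

The formula is UNSAT (unsatisfiable).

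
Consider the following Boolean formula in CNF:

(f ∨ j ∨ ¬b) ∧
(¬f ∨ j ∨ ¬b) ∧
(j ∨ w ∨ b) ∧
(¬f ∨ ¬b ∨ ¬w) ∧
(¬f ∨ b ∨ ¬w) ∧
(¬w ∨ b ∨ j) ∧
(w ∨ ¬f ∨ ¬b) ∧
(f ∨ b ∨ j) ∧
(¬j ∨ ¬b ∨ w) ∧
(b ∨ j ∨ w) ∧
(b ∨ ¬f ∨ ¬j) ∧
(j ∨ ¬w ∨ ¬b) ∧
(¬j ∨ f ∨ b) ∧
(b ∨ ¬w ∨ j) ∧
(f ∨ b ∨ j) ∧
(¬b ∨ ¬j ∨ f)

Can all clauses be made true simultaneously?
No

No, the formula is not satisfiable.

No assignment of truth values to the variables can make all 16 clauses true simultaneously.

The formula is UNSAT (unsatisfiable).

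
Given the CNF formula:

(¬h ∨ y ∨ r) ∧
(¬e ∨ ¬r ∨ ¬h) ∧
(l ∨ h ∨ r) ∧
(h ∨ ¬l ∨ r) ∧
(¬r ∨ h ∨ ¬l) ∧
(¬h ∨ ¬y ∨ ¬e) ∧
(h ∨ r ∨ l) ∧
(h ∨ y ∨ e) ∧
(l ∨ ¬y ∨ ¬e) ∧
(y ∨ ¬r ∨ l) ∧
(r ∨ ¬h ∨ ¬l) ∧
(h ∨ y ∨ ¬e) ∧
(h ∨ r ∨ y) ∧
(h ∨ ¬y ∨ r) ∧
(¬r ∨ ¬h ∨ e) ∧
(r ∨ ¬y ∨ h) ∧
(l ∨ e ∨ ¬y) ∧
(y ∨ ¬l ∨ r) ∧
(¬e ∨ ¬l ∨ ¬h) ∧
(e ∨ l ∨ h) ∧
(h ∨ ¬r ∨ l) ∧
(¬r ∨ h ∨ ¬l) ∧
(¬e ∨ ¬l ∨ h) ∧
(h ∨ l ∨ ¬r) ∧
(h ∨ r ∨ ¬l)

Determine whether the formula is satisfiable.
No

No, the formula is not satisfiable.

No assignment of truth values to the variables can make all 25 clauses true simultaneously.

The formula is UNSAT (unsatisfiable).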